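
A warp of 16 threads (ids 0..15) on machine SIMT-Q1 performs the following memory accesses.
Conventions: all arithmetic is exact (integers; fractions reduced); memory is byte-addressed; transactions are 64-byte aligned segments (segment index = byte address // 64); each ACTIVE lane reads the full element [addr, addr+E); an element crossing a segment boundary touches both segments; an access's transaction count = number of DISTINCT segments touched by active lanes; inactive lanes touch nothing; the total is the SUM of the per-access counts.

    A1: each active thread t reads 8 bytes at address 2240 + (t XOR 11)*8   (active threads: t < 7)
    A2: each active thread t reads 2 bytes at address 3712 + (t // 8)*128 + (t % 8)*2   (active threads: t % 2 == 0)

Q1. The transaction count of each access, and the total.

A1: 1 transaction
A2: 2 transactions

Answer: 1,2; total 3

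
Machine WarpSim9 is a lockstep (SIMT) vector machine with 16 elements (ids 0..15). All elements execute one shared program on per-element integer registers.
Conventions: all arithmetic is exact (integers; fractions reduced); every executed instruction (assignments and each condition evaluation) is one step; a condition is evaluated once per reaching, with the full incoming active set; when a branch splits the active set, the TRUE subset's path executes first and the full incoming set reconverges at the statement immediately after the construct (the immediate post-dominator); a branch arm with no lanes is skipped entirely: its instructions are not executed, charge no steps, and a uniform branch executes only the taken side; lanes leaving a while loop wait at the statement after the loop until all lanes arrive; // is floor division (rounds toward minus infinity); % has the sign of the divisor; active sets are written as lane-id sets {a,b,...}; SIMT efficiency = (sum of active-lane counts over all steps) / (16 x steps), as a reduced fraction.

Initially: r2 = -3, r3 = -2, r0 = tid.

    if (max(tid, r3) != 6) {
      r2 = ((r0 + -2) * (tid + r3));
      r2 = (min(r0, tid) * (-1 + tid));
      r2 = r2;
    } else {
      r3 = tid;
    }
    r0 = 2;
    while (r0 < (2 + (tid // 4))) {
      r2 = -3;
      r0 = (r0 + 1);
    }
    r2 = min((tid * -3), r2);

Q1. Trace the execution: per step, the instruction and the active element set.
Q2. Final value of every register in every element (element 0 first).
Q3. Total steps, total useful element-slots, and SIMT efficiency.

step 0: eval (max(tid, r3) != 6)     {0,1,2,3,4,5,6,7,8,9,10,11,12,13,14,15}
step 1: r2 <- ((r0 + -2) * (tid + r3)) {0,1,2,3,4,5,7,8,9,10,11,12,13,14,15}
step 2: r2 <- (min(r0, tid) * (-1 + tid)) {0,1,2,3,4,5,7,8,9,10,11,12,13,14,15}
step 3: r2 <- r2                     {0,1,2,3,4,5,7,8,9,10,11,12,13,14,15}
step 4: r3 <- tid                    {6}
step 5: r0 <- 2                      {0,1,2,3,4,5,6,7,8,9,10,11,12,13,14,15}
step 6: eval (r0 < (2 + (tid // 4))) {0,1,2,3,4,5,6,7,8,9,10,11,12,13,14,15}
step 7: r2 <- -3                     {4,5,6,7,8,9,10,11,12,13,14,15}
step 8: r0 <- (r0 + 1)               {4,5,6,7,8,9,10,11,12,13,14,15}
step 9: eval (r0 < (2 + (tid // 4))) {4,5,6,7,8,9,10,11,12,13,14,15}
step 10: r2 <- -3                     {8,9,10,11,12,13,14,15}
step 11: r0 <- (r0 + 1)               {8,9,10,11,12,13,14,15}
step 12: eval (r0 < (2 + (tid // 4))) {8,9,10,11,12,13,14,15}
step 13: r2 <- -3                     {12,13,14,15}
step 14: r0 <- (r0 + 1)               {12,13,14,15}
step 15: eval (r0 < (2 + (tid // 4))) {12,13,14,15}
step 16: r2 <- min((tid * -3), r2)    {0,1,2,3,4,5,6,7,8,9,10,11,12,13,14,15}

Answer: 17 steps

r2: 0,-3,-6,-9,-12,-15,-18,-21,-24,-27,-30,-33,-36,-39,-42,-45
r3: -2,-2,-2,-2,-2,-2,6,-2,-2,-2,-2,-2,-2,-2,-2,-2
r0: 2,2,2,2,3,3,3,3,4,4,4,4,5,5,5,5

steps = 17; useful = 182; efficiency = 182/272 = 91/136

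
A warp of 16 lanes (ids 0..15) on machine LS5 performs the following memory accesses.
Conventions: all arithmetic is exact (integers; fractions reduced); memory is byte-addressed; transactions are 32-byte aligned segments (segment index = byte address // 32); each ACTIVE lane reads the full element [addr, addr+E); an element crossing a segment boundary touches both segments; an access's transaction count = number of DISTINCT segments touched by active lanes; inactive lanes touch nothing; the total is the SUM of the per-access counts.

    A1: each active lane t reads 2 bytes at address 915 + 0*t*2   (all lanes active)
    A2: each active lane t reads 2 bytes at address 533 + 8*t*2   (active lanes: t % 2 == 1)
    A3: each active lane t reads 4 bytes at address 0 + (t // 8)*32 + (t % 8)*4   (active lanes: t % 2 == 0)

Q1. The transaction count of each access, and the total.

A1: 1 transaction
A2: 8 transactions
A3: 2 transactions

Answer: 1,8,2; total 11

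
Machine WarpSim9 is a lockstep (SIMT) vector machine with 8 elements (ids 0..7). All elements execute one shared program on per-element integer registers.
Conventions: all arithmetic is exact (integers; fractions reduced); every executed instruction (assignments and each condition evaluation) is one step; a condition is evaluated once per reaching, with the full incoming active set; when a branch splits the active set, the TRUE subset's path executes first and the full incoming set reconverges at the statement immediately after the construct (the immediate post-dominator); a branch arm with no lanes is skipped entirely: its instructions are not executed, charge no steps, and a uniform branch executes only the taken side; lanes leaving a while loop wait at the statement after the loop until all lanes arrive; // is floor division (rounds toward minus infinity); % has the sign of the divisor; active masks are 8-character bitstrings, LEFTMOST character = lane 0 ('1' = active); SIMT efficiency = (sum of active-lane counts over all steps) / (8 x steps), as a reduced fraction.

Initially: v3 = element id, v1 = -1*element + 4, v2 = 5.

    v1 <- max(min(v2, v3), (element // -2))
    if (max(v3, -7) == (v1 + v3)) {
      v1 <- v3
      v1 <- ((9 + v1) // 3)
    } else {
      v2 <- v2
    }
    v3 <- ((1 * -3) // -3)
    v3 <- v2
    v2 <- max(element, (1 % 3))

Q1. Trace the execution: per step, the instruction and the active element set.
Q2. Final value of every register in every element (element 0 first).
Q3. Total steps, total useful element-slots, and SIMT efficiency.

step 0: v1 <- max(min(v2, v3), (element // -2)) 11111111
step 1: eval (max(v3, -7) == (v1 + v3)) 11111111
step 2: v1 <- v3                     10000000
step 3: v1 <- ((9 + v1) // 3)        10000000
step 4: v2 <- v2                     01111111
step 5: v3 <- ((1 * -3) // -3)       11111111
step 6: v3 <- v2                     11111111
step 7: v2 <- max(element, (1 % 3))  11111111

Answer: 8 steps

v3: 5,5,5,5,5,5,5,5
v1: 3,1,2,3,4,5,5,5
v2: 1,1,2,3,4,5,6,7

steps = 8; useful = 49; efficiency = 49/64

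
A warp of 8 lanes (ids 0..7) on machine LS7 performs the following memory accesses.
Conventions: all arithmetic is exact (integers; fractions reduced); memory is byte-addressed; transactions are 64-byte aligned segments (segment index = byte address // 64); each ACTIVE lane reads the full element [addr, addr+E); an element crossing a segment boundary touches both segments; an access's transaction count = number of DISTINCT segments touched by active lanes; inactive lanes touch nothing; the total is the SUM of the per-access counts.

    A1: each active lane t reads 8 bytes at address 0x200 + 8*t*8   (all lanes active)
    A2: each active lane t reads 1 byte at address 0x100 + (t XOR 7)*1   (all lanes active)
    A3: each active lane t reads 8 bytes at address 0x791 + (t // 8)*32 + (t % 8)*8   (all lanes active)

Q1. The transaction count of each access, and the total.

A1: 8 transactions
A2: 1 transaction
A3: 2 transactions

Answer: 8,1,2; total 11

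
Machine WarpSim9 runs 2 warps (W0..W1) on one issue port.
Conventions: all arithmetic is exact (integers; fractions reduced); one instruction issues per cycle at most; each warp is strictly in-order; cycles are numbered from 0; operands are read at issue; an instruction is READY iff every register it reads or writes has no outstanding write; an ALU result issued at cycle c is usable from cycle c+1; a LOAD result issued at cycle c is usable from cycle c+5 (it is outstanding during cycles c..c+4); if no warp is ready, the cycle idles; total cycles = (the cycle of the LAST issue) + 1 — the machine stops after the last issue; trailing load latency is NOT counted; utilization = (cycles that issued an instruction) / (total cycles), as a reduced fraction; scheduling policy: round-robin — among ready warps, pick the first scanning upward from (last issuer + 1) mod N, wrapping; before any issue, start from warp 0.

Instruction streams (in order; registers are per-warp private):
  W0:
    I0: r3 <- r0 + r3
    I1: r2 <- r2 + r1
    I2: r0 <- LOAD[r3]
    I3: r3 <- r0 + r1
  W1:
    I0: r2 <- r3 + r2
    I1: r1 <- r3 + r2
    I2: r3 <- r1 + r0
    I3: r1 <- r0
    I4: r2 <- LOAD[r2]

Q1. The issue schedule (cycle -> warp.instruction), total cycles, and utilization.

cycle 0: W0.I0
cycle 1: W1.I0
cycle 2: W0.I1
cycle 3: W1.I1
cycle 4: W0.I2
cycle 5: W1.I2
cycle 6: W1.I3
cycle 7: W1.I4
cycle 8: idle
cycle 9: W0.I3

Answer: 10 cycles, utilization 9/10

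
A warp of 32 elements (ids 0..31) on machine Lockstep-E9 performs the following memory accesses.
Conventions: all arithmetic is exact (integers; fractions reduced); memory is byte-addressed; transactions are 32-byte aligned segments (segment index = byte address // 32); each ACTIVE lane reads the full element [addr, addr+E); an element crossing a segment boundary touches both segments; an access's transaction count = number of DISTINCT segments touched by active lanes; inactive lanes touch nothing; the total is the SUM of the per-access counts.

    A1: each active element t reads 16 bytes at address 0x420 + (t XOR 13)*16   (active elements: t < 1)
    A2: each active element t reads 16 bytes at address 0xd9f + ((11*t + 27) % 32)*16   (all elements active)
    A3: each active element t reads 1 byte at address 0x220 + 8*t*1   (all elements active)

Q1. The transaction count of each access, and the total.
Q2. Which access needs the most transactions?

A1: 1 transaction
A2: 17 transactions
A3: 8 transactions

Answer: 1,17,8; total 26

Answer: A2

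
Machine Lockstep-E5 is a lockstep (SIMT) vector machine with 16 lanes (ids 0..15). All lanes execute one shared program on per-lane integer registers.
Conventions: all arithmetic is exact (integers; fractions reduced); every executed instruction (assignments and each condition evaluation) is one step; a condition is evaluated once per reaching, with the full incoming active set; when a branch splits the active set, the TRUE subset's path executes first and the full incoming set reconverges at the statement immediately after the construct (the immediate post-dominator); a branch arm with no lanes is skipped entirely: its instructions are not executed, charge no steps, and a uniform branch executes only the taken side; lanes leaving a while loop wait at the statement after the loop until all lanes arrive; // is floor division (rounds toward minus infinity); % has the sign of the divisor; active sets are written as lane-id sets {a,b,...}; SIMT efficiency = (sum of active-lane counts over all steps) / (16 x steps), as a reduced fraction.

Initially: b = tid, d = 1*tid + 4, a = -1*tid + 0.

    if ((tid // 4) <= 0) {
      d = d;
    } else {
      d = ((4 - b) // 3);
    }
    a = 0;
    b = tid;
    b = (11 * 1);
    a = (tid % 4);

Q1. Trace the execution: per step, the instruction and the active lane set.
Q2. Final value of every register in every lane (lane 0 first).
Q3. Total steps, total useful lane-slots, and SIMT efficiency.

step 0: eval ((tid // 4) <= 0)       {0,1,2,3,4,5,6,7,8,9,10,11,12,13,14,15}
step 1: d <- d                       {0,1,2,3}
step 2: d <- ((4 - b) // 3)          {4,5,6,7,8,9,10,11,12,13,14,15}
step 3: a <- 0                       {0,1,2,3,4,5,6,7,8,9,10,11,12,13,14,15}
step 4: b <- tid                     {0,1,2,3,4,5,6,7,8,9,10,11,12,13,14,15}
step 5: b <- (11 * 1)                {0,1,2,3,4,5,6,7,8,9,10,11,12,13,14,15}
step 6: a <- (tid % 4)               {0,1,2,3,4,5,6,7,8,9,10,11,12,13,14,15}

Answer: 7 steps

b: 11,11,11,11,11,11,11,11,11,11,11,11,11,11,11,11
d: 4,5,6,7,0,-1,-1,-1,-2,-2,-2,-3,-3,-3,-4,-4
a: 0,1,2,3,0,1,2,3,0,1,2,3,0,1,2,3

steps = 7; useful = 96; efficiency = 96/112 = 6/7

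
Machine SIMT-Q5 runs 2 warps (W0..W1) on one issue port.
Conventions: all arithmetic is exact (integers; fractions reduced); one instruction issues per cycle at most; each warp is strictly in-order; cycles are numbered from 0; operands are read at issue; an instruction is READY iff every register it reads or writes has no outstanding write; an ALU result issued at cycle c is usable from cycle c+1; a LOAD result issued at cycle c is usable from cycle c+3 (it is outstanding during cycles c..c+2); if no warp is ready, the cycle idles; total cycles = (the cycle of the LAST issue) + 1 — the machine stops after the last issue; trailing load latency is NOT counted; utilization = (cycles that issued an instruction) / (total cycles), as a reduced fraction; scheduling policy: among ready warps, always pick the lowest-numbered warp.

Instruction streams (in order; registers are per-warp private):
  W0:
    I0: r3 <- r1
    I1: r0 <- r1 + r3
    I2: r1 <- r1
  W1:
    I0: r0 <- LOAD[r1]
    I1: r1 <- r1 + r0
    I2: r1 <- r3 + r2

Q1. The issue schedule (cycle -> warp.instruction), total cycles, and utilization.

cycle 0: W0.I0
cycle 1: W0.I1
cycle 2: W0.I2
cycle 3: W1.I0
cycle 4: idle
cycle 5: idle
cycle 6: W1.I1
cycle 7: W1.I2

Answer: 8 cycles, utilization 3/4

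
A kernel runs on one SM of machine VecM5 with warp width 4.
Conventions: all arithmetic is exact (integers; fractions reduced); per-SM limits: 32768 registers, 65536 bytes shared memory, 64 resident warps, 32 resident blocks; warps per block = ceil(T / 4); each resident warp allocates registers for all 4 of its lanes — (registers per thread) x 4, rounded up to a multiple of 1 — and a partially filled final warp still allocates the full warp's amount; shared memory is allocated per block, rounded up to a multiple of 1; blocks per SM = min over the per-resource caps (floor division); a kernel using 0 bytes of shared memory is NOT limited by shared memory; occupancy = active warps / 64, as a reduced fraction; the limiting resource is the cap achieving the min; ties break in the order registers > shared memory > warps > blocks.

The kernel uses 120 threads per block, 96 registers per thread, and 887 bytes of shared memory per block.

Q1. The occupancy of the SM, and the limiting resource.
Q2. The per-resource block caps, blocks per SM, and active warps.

Answer: occupancy 15/16, limited by registers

registers: 2 blocks
shared memory: 73 blocks
warps: 2 blocks
blocks: 32 blocks

Answer: 2 blocks, 60 active warps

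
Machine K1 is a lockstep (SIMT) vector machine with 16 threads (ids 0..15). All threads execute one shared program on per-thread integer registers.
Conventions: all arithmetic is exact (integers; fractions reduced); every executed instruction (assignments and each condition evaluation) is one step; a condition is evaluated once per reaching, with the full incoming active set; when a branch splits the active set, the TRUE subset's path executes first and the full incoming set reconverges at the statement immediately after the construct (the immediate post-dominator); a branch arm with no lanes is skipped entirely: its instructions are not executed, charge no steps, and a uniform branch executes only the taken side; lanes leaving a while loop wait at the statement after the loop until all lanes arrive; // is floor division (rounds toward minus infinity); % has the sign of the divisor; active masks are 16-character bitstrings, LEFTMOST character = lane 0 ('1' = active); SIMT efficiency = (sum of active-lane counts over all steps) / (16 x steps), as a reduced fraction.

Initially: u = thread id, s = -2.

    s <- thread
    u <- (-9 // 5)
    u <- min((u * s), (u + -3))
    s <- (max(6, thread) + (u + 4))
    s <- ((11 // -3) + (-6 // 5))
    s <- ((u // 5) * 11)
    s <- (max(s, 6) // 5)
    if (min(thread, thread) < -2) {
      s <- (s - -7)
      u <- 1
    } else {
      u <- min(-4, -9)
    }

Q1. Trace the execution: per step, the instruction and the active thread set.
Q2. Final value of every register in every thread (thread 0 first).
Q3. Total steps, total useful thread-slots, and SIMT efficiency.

step 0: s <- thread                  1111111111111111
step 1: u <- (-9 // 5)               1111111111111111
step 2: u <- min((u * s), (u + -3))  1111111111111111
step 3: s <- (max(6, thread) + (u + 4)) 1111111111111111
step 4: s <- ((11 // -3) + (-6 // 5)) 1111111111111111
step 5: s <- ((u // 5) * 11)         1111111111111111
step 6: s <- (max(s, 6) // 5)        1111111111111111
step 7: eval (min(thread, thread) < -2) 1111111111111111
step 8: u <- min(-4, -9)             1111111111111111

Answer: 9 steps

u: -9,-9,-9,-9,-9,-9,-9,-9,-9,-9,-9,-9,-9,-9,-9,-9
s: 1,1,1,1,1,1,1,1,1,1,1,1,1,1,1,1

steps = 9; useful = 144; efficiency = 144/144 = 1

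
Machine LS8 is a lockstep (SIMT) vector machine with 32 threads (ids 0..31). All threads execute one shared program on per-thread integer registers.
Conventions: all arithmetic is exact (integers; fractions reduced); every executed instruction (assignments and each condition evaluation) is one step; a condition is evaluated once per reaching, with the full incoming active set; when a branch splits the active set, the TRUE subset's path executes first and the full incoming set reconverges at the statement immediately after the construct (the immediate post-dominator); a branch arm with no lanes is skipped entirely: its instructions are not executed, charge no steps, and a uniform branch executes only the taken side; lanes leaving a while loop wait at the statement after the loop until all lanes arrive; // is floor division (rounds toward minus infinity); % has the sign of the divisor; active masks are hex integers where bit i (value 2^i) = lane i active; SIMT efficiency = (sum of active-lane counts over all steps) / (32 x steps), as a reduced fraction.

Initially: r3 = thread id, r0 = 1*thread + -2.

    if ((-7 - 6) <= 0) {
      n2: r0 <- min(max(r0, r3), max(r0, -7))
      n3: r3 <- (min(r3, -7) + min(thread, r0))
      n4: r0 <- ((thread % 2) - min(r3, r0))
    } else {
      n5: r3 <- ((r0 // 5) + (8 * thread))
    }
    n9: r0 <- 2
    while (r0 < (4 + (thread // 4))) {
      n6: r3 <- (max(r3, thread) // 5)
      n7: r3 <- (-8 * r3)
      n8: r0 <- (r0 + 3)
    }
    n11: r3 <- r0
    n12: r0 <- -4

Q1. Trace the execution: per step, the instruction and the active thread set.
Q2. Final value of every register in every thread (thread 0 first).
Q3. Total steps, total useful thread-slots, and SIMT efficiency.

step 0: eval ((-7 - 6) <= 0)         0xffffffff
step 1: r0 <- min(max(r0, r3), max(r0, -7)) 0xffffffff
step 2: r3 <- (min(r3, -7) + min(thread, r0)) 0xffffffff
step 3: r0 <- ((thread % 2) - min(r3, r0)) 0xffffffff
step 4: r0 <- 2                      0xffffffff
step 5: eval (r0 < (4 + (thread // 4))) 0xffffffff
step 6: r3 <- (max(r3, thread) // 5) 0xffffffff
step 7: r3 <- (-8 * r3)              0xffffffff
step 8: r0 <- (r0 + 3)               0xffffffff
step 9: eval (r0 < (4 + (thread // 4))) 0xffffffff
step 10: r3 <- (max(r3, thread) // 5) 0xffffff00
step 11: r3 <- (-8 * r3)              0xffffff00
step 12: r0 <- (r0 + 3)               0xffffff00
step 13: eval (r0 < (4 + (thread // 4))) 0xffffff00
step 14: r3 <- (max(r3, thread) // 5) 0xfff00000
step 15: r3 <- (-8 * r3)              0xfff00000
step 16: r0 <- (r0 + 3)               0xfff00000
step 17: eval (r0 < (4 + (thread // 4))) 0xfff00000
step 18: r3 <- r0                     0xffffffff
step 19: r0 <- -4                     0xffffffff

Answer: 20 steps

r3: 5,5,5,5,5,5,5,5,8,8,8,8,8,8,8,8,8,8,8,8,11,11,11,11,11,11,11,11,11,11,11,11
r0: -4,-4,-4,-4,-4,-4,-4,-4,-4,-4,-4,-4,-4,-4,-4,-4,-4,-4,-4,-4,-4,-4,-4,-4,-4,-4,-4,-4,-4,-4,-4,-4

steps = 20; useful = 528; efficiency = 528/640 = 33/40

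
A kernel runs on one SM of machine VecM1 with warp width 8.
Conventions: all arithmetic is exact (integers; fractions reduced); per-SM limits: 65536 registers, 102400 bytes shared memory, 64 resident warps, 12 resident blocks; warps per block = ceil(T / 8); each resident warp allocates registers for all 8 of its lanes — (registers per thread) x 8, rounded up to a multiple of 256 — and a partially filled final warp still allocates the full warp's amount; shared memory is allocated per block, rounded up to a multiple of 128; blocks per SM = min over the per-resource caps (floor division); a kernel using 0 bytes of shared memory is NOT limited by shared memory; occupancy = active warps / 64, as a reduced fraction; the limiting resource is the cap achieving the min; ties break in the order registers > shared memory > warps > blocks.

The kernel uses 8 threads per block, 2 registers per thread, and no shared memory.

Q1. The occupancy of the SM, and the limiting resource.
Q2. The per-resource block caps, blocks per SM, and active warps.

Answer: occupancy 3/16, limited by blocks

registers: 256 blocks
shared memory: no limit (kernel uses none)
warps: 64 blocks
blocks: 12 blocks

Answer: 12 blocks, 12 active warps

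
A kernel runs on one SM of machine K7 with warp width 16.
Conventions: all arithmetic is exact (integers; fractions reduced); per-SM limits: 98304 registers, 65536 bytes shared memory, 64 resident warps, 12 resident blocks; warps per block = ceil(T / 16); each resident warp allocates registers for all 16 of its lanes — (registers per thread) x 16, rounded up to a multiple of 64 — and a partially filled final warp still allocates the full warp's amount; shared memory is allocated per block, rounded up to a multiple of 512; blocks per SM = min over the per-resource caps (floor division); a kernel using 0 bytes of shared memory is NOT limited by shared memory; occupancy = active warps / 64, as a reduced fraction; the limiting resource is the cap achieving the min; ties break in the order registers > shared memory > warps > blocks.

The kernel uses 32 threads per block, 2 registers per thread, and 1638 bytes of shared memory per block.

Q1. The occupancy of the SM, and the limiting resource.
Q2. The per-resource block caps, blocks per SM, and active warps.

Answer: occupancy 3/8, limited by blocks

registers: 768 blocks
shared memory: 32 blocks
warps: 32 blocks
blocks: 12 blocks

Answer: 12 blocks, 24 active warps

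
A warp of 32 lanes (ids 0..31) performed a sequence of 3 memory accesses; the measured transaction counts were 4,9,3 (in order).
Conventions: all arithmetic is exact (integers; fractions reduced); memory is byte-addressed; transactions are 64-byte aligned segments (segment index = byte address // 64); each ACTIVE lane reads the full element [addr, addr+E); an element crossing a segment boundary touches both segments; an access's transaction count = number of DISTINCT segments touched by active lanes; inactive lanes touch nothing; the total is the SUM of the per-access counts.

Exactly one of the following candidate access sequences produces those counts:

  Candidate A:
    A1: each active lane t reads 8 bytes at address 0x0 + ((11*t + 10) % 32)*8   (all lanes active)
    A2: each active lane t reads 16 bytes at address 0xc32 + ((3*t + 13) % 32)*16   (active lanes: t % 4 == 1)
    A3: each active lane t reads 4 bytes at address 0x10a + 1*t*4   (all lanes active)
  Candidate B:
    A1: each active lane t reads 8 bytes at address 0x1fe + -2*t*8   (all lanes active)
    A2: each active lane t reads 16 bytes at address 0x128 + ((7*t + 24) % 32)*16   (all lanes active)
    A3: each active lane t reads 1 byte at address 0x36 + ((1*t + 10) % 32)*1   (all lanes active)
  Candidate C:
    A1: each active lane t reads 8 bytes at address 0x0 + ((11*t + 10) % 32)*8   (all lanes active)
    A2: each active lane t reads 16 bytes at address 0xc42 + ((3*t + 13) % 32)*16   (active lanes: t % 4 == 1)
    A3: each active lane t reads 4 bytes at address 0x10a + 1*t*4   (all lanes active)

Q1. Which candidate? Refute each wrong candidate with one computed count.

B: A1 gives 9 transactions, not 4
C: A2 gives 8 transactions, not 9
A: all counts match (4,9,3)

Answer: A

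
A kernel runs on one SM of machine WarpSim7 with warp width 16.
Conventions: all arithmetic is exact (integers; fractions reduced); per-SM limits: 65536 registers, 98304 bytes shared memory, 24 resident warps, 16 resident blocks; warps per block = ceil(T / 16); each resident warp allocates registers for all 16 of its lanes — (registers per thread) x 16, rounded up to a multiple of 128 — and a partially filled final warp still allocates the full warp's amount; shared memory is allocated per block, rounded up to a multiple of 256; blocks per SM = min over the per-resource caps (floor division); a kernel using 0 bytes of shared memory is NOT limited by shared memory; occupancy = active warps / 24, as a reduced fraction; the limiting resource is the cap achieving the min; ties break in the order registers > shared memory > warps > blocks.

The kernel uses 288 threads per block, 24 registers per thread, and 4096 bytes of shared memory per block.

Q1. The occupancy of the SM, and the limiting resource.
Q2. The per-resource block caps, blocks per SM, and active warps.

Answer: occupancy 3/4, limited by warps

registers: 9 blocks
shared memory: 24 blocks
warps: 1 block
blocks: 16 blocks

Answer: 1 block, 18 active warps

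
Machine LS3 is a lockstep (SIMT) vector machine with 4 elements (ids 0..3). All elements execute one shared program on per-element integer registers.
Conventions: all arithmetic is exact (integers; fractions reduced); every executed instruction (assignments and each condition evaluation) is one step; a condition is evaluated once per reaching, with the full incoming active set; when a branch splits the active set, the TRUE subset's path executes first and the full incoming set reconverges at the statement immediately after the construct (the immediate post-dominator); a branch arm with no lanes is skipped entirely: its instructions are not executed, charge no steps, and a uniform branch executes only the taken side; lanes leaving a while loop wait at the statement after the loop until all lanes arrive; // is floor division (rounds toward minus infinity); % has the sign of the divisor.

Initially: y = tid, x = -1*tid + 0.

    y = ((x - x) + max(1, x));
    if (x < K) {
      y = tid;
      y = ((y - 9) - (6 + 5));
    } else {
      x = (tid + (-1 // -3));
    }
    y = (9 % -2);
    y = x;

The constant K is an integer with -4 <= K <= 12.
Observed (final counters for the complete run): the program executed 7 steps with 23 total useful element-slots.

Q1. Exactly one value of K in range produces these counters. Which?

Answer: K = 0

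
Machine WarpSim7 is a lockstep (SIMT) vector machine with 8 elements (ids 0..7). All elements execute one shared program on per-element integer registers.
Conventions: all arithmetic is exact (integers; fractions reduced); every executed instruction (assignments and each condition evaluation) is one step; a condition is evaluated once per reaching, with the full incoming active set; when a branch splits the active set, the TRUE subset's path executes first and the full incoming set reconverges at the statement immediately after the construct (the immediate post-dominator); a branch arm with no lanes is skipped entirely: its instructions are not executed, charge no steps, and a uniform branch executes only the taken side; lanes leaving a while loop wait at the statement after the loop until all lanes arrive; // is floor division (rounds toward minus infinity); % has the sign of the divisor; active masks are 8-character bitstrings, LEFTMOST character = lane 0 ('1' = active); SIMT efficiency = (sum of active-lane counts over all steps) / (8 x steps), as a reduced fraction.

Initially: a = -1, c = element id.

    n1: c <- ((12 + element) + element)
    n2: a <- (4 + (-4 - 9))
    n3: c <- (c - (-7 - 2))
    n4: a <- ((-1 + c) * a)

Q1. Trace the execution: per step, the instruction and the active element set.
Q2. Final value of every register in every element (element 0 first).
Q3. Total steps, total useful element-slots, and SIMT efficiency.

step 0: c <- ((12 + element) + element) 11111111
step 1: a <- (4 + (-4 - 9))          11111111
step 2: c <- (c - (-7 - 2))          11111111
step 3: a <- ((-1 + c) * a)          11111111

Answer: 4 steps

a: -180,-198,-216,-234,-252,-270,-288,-306
c: 21,23,25,27,29,31,33,35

steps = 4; useful = 32; efficiency = 32/32 = 1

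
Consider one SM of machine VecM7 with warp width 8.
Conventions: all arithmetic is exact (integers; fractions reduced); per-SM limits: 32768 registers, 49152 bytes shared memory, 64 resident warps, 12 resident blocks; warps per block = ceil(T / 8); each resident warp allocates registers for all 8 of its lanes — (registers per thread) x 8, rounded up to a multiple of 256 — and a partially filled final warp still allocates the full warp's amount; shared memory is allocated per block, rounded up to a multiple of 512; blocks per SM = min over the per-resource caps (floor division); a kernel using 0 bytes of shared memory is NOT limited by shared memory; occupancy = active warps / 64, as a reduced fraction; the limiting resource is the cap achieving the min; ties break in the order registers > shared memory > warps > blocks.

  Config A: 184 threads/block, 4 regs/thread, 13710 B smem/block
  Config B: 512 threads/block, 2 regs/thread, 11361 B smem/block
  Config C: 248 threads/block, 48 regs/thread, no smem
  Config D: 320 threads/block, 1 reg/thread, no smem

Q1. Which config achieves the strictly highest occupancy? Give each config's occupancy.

occupancies: A 23/32, B 1, C 31/32, D 5/8

Answer: B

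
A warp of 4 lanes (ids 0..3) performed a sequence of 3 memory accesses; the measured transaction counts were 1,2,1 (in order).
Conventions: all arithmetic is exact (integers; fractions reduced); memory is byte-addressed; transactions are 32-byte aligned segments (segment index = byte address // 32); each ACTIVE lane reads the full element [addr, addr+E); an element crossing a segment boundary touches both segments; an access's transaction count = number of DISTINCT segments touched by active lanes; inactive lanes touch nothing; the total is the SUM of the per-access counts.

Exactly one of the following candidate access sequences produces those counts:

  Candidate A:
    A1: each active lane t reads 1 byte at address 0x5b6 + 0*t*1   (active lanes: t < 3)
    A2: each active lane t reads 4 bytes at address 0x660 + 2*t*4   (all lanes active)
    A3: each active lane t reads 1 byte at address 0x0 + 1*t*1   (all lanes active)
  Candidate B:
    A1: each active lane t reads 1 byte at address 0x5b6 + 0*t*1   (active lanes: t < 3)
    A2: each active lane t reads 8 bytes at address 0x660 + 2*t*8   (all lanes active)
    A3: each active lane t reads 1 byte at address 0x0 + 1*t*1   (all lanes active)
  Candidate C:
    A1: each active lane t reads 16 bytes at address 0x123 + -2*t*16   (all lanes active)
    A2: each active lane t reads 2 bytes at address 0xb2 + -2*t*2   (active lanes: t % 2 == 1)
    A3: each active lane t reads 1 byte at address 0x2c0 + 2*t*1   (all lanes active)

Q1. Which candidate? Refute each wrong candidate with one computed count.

A: A2 gives 1 transaction, not 2
C: A1 gives 4 transactions, not 1
B: all counts match (1,2,1)

Answer: B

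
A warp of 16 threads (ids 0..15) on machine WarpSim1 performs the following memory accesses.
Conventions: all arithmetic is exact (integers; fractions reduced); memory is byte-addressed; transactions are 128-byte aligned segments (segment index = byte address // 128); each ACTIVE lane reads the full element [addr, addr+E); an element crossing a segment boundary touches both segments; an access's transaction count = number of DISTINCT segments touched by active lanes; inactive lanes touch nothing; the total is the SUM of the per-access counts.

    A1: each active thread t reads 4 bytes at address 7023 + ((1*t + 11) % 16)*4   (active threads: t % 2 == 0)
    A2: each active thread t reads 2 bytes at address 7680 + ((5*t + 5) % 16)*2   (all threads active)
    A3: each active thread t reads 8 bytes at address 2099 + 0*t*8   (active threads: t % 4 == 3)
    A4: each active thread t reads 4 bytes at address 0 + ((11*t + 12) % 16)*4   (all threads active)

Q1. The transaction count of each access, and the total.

A1: 2 transactions
A2: 1 transaction
A3: 1 transaction
A4: 1 transaction

Answer: 2,1,1,1; total 5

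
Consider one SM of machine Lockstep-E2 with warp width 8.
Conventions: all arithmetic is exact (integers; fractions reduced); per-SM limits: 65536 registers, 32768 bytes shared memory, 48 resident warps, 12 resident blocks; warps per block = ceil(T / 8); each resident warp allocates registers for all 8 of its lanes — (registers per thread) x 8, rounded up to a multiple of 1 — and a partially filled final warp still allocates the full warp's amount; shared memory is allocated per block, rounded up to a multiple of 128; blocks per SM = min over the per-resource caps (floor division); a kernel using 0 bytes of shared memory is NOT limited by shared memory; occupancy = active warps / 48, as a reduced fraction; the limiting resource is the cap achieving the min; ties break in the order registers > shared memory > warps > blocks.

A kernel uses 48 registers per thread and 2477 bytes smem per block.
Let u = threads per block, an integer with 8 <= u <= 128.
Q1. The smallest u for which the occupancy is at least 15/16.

Answer: u = 25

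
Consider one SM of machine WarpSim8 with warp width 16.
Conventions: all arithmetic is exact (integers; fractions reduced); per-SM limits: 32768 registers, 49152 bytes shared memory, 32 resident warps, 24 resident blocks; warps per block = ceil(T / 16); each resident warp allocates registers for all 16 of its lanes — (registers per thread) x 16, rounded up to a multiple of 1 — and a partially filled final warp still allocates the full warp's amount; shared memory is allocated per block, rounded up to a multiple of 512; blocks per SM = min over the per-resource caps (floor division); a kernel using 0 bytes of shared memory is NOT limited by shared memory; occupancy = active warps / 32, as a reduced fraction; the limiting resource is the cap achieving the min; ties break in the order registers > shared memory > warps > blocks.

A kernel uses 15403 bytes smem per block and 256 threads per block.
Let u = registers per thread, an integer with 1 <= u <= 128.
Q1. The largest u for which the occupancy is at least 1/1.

Answer: u = 64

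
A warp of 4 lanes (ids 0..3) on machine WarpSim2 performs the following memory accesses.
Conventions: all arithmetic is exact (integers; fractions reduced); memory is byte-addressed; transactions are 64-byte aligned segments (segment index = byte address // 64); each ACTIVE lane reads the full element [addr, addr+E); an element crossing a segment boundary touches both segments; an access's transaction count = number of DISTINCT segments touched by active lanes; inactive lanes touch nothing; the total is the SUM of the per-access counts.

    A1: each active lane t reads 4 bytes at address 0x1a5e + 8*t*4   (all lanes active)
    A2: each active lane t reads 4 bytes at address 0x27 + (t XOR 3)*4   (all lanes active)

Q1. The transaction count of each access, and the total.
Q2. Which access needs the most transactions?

A1: 3 transactions
A2: 1 transaction

Answer: 3,1; total 4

Answer: A1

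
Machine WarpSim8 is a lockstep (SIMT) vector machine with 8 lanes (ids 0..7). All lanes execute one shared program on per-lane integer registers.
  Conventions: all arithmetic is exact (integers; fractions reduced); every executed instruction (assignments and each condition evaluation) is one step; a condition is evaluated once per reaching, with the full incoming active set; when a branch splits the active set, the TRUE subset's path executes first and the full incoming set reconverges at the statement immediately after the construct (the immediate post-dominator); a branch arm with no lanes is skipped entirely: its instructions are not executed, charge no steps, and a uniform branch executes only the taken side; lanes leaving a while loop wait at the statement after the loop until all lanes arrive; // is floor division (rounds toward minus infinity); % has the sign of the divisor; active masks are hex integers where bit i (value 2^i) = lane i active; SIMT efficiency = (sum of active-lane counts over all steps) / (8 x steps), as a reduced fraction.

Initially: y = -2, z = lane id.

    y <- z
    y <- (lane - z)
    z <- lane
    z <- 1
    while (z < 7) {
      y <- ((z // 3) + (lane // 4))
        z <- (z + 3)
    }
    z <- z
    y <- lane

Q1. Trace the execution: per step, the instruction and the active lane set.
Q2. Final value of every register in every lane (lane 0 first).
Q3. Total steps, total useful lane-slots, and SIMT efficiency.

step 0: y <- z                       0xff
step 1: y <- (lane - z)              0xff
step 2: z <- lane                    0xff
step 3: z <- 1                       0xff
step 4: eval (z < 7)                 0xff
step 5: y <- ((z // 3) + (lane // 4)) 0xff
step 6: z <- (z + 3)                 0xff
step 7: eval (z < 7)                 0xff
step 8: y <- ((z // 3) + (lane // 4)) 0xff
step 9: z <- (z + 3)                 0xff
step 10: eval (z < 7)                 0xff
step 11: z <- z                       0xff
step 12: y <- lane                    0xff

Answer: 13 steps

y: 0,1,2,3,4,5,6,7
z: 7,7,7,7,7,7,7,7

steps = 13; useful = 104; efficiency = 104/104 = 1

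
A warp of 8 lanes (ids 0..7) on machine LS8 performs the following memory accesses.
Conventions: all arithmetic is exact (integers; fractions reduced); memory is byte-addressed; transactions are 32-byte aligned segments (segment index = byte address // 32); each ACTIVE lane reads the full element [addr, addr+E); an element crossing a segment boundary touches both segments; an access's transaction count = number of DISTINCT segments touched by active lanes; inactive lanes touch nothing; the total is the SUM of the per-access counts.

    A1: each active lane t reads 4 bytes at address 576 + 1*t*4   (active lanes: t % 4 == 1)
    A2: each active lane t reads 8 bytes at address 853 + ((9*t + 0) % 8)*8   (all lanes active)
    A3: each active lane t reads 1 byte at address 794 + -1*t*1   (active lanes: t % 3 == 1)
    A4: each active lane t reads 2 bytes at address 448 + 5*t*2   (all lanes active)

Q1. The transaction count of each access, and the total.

A1: 1 transaction
A2: 3 transactions
A3: 1 transaction
A4: 3 transactions

Answer: 1,3,1,3; total 8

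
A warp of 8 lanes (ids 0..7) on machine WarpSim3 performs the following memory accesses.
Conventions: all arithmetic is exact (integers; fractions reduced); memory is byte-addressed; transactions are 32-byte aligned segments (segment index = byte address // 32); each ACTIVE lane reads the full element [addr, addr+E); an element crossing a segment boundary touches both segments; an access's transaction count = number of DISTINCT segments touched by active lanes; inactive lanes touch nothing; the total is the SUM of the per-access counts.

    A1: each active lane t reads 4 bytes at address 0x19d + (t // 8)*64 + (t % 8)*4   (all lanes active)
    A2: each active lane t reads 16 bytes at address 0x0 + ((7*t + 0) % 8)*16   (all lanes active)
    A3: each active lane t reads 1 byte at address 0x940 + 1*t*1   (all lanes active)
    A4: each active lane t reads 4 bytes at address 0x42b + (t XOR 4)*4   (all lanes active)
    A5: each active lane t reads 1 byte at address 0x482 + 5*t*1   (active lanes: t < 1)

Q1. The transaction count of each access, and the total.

A1: 2 transactions
A2: 4 transactions
A3: 1 transaction
A4: 2 transactions
A5: 1 transaction

Answer: 2,4,1,2,1; total 10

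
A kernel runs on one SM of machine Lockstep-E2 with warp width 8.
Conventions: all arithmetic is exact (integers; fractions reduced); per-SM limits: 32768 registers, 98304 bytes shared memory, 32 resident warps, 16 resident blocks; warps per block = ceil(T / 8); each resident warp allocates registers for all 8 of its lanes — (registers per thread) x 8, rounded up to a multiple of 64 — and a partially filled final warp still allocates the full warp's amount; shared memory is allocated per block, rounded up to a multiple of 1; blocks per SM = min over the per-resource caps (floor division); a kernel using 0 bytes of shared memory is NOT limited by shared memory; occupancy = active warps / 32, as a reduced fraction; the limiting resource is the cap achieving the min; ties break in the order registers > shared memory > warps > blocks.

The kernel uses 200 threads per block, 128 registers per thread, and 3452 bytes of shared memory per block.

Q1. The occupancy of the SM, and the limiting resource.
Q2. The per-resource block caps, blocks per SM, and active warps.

Answer: occupancy 25/32, limited by registers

registers: 1 block
shared memory: 28 blocks
warps: 1 block
blocks: 16 blocks

Answer: 1 block, 25 active warps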